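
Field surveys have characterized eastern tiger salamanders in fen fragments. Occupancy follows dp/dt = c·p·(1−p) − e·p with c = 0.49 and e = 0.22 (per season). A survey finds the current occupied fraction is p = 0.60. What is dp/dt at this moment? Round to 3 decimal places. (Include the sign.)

Colonization term: c·p·(1−p) = 0.49×0.60×0.4000 = 0.11760.
Extinction term: e·p = 0.13200.
dp/dt = 0.11760 − 0.13200 = -0.01440.

-0.014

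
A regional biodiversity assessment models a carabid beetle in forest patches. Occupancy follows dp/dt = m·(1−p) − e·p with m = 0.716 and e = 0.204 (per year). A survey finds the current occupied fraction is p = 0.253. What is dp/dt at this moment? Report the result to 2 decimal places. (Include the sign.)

0.48

Colonization term: m·(1−p) = 0.716×0.7470 = 0.53485.
Extinction term: e·p = 0.05161.
dp/dt = 0.53485 − 0.05161 = 0.48324.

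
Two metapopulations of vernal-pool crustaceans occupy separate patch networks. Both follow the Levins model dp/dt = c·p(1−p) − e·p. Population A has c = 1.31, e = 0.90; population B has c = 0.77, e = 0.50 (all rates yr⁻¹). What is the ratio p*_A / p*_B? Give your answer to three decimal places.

0.893

A: p*_A = 1 − 0.90/1.31 = 0.3130.
B: p*_B = 1 − 0.50/0.77 = 0.3506.
p*_A / p*_B = 0.3130/0.3506 = 0.8926.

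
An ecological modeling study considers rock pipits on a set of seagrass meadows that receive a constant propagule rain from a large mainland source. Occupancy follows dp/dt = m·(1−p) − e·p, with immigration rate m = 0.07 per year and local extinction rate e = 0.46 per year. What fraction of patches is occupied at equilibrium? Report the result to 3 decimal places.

At equilibrium the propagule rain into empty patches balances local extinction: m(1−p*) = e·p*.
p* = m/(m+e) = 0.07/(0.07+0.46) = 0.07/0.5300 = 0.1321.

0.132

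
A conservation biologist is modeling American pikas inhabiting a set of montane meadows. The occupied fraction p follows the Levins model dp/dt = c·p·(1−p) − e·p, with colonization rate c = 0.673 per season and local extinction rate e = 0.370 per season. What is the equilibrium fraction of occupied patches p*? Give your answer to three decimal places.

Setting dp/dt = 0 and dividing through by p* gives c·(1−p*) = e.
So p* = 1 − e/c = 1 − 0.370/0.673 = 1 − 0.5498 = 0.4502.

0.450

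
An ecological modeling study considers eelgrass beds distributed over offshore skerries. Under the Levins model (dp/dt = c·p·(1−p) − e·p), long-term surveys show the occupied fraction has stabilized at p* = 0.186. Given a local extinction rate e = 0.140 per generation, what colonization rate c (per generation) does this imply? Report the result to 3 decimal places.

0.172

At equilibrium c(1−p*) = e, so c = e/(1−p*).
c = 0.140/(1 − 0.186) = 0.140/0.8140 = 0.1720.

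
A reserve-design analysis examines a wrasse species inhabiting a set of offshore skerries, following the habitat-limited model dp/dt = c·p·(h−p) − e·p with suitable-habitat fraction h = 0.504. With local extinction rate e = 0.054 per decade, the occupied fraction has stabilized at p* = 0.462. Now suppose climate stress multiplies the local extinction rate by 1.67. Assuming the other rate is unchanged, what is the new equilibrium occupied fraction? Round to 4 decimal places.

Balance c(h−p*) = e gives c = e/(0.504 − 0.46200) = 0.054/0.04200 = 1.28571.
New p* = 0.504 − e/c = 0.504 − 0.09018/1.28571 = 0.43386.

0.4339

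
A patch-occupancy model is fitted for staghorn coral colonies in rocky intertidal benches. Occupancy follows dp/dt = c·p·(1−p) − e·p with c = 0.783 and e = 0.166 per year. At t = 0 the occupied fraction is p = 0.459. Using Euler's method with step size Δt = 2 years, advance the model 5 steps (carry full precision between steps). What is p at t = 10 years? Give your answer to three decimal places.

Update rule: p ← p + [c·p·(1−p) − e·p]·Δt with Δt = 2.
t = 2: p = 0.45900 + (+0.23648) = 0.69548
t = 4: p = 0.69548 + (+0.10076) = 0.79624
t = 6: p = 0.79624 + (-0.01028) = 0.78596
t = 8: p = 0.78596 + (+0.00251) = 0.78846
t = 10: p = 0.78846 + (-0.00058) = 0.78788

0.788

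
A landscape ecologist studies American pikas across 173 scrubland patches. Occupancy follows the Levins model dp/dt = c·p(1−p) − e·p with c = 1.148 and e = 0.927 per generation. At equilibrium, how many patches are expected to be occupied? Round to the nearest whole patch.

33

p* = 1 − e/c = 1 − 0.927/1.148 = 0.1925.
Expected occupied patches = N × p* = 173 × 0.1925 = 33.30 ≈ 33.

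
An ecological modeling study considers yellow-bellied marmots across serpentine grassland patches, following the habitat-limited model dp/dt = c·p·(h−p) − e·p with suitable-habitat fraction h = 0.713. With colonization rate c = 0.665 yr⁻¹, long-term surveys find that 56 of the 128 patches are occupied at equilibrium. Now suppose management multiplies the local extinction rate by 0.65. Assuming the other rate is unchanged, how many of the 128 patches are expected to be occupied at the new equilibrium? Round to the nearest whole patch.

Observed p* = 56/128 = 0.43750.
Balance c(h−p*) = e gives e = 0.665×(0.713 − 0.43750) = 0.18321.
New p* = 0.713 − e/c = 0.713 − 0.11909/0.66500 = 0.53392.
Expected occupied = 128 × 0.53392 = 68.34 ≈ 68.

68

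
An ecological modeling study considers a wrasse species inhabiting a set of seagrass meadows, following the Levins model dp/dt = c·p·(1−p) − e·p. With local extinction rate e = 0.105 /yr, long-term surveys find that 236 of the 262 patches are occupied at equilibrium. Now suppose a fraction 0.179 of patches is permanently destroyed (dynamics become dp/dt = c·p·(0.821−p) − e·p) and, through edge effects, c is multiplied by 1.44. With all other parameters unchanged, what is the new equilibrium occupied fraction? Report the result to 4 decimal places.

0.7521

Observed p* = 236/262 = 0.90076.
Balance c(1−p*) = e gives c = e/(1 − 0.90076) = 0.105/0.09924 = 1.05804.
New p* = 0.821 − e/c = 0.821 − 0.10500/1.52358 = 0.75208.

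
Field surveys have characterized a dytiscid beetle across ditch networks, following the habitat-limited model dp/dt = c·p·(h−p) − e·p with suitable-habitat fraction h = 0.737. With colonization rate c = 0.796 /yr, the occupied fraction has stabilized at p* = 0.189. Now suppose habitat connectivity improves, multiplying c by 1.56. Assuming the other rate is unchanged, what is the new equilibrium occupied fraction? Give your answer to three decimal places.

0.386

Balance c(h−p*) = e gives e = 0.796×(0.737 − 0.18900) = 0.43621.
New p* = 0.737 − e/c = 0.737 − 0.43621/1.24176 = 0.38572.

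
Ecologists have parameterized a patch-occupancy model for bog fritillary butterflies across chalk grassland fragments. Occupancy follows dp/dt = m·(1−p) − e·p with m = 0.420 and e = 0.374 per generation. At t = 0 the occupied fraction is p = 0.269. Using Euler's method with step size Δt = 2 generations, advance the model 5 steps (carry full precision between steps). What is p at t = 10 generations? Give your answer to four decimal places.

Update rule: p ← p + [m·(1−p) − e·p]·Δt with Δt = 2.
t = 2: p = 0.26900 + (+0.41283) = 0.68183
t = 4: p = 0.68183 + (-0.24274) = 0.43909
t = 6: p = 0.43909 + (+0.14273) = 0.58182
t = 8: p = 0.58182 + (-0.08393) = 0.49789
t = 10: p = 0.49789 + (+0.04935) = 0.54724

0.5472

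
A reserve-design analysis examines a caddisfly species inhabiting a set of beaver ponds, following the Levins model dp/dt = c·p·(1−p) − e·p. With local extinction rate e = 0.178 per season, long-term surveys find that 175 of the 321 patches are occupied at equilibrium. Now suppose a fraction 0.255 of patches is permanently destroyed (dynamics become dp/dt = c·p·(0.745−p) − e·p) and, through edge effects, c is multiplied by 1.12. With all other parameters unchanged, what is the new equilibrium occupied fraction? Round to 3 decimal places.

Observed p* = 175/321 = 0.54517.
Balance c(1−p*) = e gives c = e/(1 − 0.54517) = 0.178/0.45483 = 0.39136.
New p* = 0.745 − e/c = 0.745 − 0.17800/0.43832 = 0.33890.

0.339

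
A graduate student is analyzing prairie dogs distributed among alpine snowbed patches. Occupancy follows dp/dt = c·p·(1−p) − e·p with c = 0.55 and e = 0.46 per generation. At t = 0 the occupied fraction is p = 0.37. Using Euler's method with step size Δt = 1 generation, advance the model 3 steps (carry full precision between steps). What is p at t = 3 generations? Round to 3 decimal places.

0.276

Update rule: p ← p + [c·p·(1−p) − e·p]·Δt with Δt = 1.
  1  |  dp/dt·Δt = -0.041995  |  p_1 = 0.328005
  2  |  dp/dt·Δt = -0.029653  |  p_2 = 0.298352
  3  |  dp/dt·Δt = -0.022106  |  p_3 = 0.276246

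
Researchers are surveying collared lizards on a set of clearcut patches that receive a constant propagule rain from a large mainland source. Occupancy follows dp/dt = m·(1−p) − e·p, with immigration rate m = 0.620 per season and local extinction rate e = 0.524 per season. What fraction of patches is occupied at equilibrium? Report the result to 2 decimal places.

0.54

Setting dp/dt = 0: m − m·p* = e·p*, so m = (m+e)·p*.
p* = m/(m+e) = 0.620/(0.620+0.524) = 0.620/1.1440 = 0.5420.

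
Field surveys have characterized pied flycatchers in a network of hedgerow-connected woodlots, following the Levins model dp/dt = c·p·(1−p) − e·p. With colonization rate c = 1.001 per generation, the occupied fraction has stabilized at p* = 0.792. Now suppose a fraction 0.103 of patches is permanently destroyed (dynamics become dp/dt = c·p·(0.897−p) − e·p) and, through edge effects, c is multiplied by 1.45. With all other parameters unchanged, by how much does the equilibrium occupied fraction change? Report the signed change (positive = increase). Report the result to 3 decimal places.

-0.038

Balance c(1−p*) = e gives e = 1.001×(1 − 0.79200) = 0.20821.
New p* = 0.897 − e/c = 0.897 − 0.20821/1.45145 = 0.75355.
Δp* = 0.75355 − 0.79200 = -0.03845.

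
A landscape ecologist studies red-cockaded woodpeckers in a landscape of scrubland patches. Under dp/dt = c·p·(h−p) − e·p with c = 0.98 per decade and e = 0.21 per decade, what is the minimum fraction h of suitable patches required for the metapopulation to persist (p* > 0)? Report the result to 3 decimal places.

p* = h − e/c is positive only when h > e/c.
h_min = e/c = 0.21/0.98 = 0.2143.

0.214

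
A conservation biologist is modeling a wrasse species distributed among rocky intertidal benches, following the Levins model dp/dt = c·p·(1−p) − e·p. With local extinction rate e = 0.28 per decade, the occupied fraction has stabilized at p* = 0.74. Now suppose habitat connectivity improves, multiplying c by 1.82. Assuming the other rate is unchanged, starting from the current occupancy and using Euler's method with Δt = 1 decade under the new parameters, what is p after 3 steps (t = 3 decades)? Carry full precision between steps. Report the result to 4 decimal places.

Balance c(1−p*) = e gives c = e/(1 − 0.74000) = 0.28/0.26000 = 1.07692.
Starting from p₀ = 0.74000; update p ← p + (dp/dt)·Δt with the new parameters.
p: 0.74000 → 0.90990  (Δp = +0.16990)
p: 0.90990 → 0.81581  (Δp = -0.09409)
p: 0.81581 → 0.88190  (Δp = +0.06609)

0.8819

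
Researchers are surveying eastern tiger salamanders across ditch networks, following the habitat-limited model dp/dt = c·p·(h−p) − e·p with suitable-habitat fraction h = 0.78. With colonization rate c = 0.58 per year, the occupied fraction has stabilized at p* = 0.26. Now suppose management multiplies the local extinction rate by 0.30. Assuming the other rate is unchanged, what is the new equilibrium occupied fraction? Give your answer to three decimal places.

0.624

Balance c(h−p*) = e gives e = 0.58×(0.78 − 0.26000) = 0.30160.
New p* = 0.78 − e/c = 0.78 − 0.09048/0.58000 = 0.62400.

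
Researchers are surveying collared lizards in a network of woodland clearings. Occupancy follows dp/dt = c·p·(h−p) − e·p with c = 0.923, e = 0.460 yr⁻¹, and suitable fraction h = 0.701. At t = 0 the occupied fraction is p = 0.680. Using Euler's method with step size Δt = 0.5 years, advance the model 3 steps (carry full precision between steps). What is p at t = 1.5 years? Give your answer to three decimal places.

Update rule: p ← p + [c·p·(h−p) − e·p]·Δt with Δt = 0.5.
step 1: Δp = -0.14981, p = 0.53019
step 2: Δp = -0.08015, p = 0.45004
step 3: Δp = -0.05139, p = 0.39865

0.399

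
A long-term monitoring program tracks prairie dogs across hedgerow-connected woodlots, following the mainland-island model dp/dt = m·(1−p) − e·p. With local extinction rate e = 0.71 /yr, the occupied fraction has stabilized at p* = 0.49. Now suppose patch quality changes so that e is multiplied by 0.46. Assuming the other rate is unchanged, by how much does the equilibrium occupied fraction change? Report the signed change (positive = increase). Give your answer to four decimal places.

Balance m(1−p*) = e·p* gives m = e·p*/(1−p*) = 0.71×0.49000/0.51000 = 0.68216.
New p* = m/(m+e) = 0.68216/(0.68216+0.32660) = 0.67624.
Δp* = 0.67624 − 0.49000 = +0.18624.

0.1862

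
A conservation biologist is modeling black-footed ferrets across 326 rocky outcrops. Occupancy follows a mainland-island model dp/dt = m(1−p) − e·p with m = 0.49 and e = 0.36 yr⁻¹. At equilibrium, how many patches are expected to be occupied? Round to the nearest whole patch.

188

p* = m/(m+e) = 0.49/0.8500 = 0.5765.
Expected occupied patches = N × p* = 326 × 0.5765 = 187.93 ≈ 188.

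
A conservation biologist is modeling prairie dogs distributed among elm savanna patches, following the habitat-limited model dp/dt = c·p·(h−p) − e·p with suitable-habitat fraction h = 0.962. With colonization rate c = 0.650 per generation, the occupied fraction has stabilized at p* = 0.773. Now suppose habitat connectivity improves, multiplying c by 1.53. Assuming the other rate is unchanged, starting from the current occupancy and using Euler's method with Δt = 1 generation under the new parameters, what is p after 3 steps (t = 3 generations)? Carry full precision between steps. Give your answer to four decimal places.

0.8380

Balance c(h−p*) = e gives e = 0.650×(0.962 − 0.77300) = 0.12285.
Starting from p₀ = 0.77300; update p ← p + (dp/dt)·Δt with the new parameters.
t = 1: p = 0.77300 + (+0.05033) = 0.82333
t = 2: p = 0.82333 + (+0.01240) = 0.83573
t = 3: p = 0.83573 + (+0.00228) = 0.83801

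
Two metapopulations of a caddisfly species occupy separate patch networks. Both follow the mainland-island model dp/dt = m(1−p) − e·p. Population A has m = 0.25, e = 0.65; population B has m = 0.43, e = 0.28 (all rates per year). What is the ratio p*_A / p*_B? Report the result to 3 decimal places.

A: p*_A = m/(m+e) = 0.25/0.9000 = 0.2778.
B: p*_B = 0.43/0.7100 = 0.6056.
p*_A / p*_B = 0.2778/0.6056 = 0.4587.

0.459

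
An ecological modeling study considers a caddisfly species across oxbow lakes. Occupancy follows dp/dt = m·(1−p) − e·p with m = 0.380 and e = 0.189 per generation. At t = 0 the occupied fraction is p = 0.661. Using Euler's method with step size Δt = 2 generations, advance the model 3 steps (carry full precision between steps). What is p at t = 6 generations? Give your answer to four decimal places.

0.6679

Update rule: p ← p + [m·(1−p) − e·p]·Δt with Δt = 2.
t = 2: p = 0.66100 + (+0.00778) = 0.66878
t = 4: p = 0.66878 + (-0.00107) = 0.66771
t = 6: p = 0.66771 + (+0.00015) = 0.66786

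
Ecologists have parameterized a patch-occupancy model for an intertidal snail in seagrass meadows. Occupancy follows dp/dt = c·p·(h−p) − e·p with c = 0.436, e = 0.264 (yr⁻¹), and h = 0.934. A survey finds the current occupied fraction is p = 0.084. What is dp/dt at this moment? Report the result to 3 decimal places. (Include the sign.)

Colonization term: c·p·(h−p) = 0.436×0.084×0.8500 = 0.03113.
Extinction term: e·p = 0.02218.
dp/dt = 0.03113 − 0.02218 = 0.00895.

0.009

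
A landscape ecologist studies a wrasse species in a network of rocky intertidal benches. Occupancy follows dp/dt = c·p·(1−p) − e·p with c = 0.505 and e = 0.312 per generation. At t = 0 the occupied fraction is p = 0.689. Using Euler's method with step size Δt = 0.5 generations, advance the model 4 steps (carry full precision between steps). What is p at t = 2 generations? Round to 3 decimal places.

0.537

Update rule: p ← p + [c·p·(1−p) − e·p]·Δt with Δt = 0.5.
t = 0.5: p = 0.68900 + (-0.05338) = 0.63562
t = 1: p = 0.63562 + (-0.04068) = 0.59495
t = 1.5: p = 0.59495 + (-0.03196) = 0.56298
t = 2: p = 0.56298 + (-0.02570) = 0.53728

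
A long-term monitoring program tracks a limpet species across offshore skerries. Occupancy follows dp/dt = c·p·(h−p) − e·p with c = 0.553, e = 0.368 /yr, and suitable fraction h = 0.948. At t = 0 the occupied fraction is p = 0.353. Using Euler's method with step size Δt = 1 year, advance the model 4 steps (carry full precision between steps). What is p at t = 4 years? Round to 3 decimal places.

Update rule: p ← p + [c·p·(h−p) − e·p]·Δt with Δt = 1.
step 1: Δp = -0.01375, p = 0.33925
step 2: Δp = -0.01064, p = 0.32861
step 3: Δp = -0.00837, p = 0.32024
step 4: Δp = -0.00668, p = 0.31356

0.314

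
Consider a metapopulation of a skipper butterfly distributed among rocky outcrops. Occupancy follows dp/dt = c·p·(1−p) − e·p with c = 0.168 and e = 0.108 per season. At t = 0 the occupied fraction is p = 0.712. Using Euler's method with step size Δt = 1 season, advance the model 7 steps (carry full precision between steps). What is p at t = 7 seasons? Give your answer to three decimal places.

0.523

Update rule: p ← p + [c·p·(1−p) − e·p]·Δt with Δt = 1.
  1  |  dp/dt·Δt = -0.042447  |  p_1 = 0.669553
  2  |  dp/dt·Δt = -0.035141  |  p_2 = 0.634412
  3  |  dp/dt·Δt = -0.029552  |  p_3 = 0.604860
  4  |  dp/dt·Δt = -0.025172  |  p_4 = 0.579688
  5  |  dp/dt·Δt = -0.021673  |  p_5 = 0.558015
  6  |  dp/dt·Δt = -0.018831  |  p_6 = 0.539184
  7  |  dp/dt·Δt = -0.016490  |  p_7 = 0.522694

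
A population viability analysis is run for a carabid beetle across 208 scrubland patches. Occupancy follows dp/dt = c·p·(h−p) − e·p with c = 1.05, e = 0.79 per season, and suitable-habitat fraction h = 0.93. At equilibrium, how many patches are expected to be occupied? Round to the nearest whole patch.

37

p* = h − e/c = 0.93 − 0.7524 = 0.1776.
Expected occupied patches = N × p* = 208 × 0.1776 = 36.94 ≈ 37.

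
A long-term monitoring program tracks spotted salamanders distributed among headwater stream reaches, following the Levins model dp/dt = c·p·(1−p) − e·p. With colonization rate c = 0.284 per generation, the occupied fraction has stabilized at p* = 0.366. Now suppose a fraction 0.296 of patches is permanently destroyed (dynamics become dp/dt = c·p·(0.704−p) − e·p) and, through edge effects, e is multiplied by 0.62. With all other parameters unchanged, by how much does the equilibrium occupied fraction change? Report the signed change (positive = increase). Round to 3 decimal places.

-0.055

Balance c(1−p*) = e gives e = 0.284×(1 − 0.36600) = 0.18006.
New p* = 0.704 − e/c = 0.704 − 0.11164/0.28400 = 0.31090.
Δp* = 0.31090 − 0.36600 = -0.05510.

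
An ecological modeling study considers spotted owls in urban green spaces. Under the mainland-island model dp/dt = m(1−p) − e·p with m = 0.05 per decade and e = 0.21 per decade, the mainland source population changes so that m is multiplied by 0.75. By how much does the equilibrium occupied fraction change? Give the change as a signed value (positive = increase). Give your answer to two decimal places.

-0.04

Before: p* = 0.05/(0.05+0.21) = 0.1923.
After: m = 0.0375, e = 0.21; p* = 0.0375/0.2475 = 0.1515.
Δp* = 0.1515 − 0.1923 = -0.0408.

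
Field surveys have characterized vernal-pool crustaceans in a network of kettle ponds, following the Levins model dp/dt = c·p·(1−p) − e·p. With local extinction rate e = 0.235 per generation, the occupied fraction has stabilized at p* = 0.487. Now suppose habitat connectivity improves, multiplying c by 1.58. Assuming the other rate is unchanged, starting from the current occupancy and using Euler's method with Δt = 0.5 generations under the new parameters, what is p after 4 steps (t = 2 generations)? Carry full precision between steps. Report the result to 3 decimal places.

0.595

Balance c(1−p*) = e gives c = e/(1 − 0.48700) = 0.235/0.51300 = 0.45809.
Starting from p₀ = 0.48700; update p ← p + (dp/dt)·Δt with the new parameters.
t = 0.5: p = 0.48700 + (+0.03319) = 0.52019
t = 1: p = 0.52019 + (+0.02920) = 0.54939
t = 1.5: p = 0.54939 + (+0.02504) = 0.57443
t = 2: p = 0.57443 + (+0.02097) = 0.59540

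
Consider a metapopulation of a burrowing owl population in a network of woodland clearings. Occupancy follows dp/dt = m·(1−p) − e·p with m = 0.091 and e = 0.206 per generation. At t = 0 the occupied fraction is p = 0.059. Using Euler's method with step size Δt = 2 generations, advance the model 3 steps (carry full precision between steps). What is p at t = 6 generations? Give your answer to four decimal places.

Update rule: p ← p + [m·(1−p) − e·p]·Δt with Δt = 2.
p: 0.05900 → 0.20595  (Δp = +0.14695)
p: 0.20595 → 0.26562  (Δp = +0.05966)
p: 0.26562 → 0.28984  (Δp = +0.02422)

0.2898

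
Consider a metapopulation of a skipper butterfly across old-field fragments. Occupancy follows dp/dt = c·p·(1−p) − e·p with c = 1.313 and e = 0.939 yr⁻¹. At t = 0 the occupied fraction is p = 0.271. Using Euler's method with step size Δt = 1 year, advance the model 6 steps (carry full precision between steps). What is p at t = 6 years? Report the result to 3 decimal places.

0.284

Update rule: p ← p + [c·p·(1−p) − e·p]·Δt with Δt = 1.
  1  |  dp/dt·Δt = +0.004926  |  p_1 = 0.275926
  2  |  dp/dt·Δt = +0.003231  |  p_2 = 0.279157
  3  |  dp/dt·Δt = +0.002084  |  p_3 = 0.281241
  4  |  dp/dt·Δt = +0.001330  |  p_4 = 0.282572
  5  |  dp/dt·Δt = +0.000843  |  p_5 = 0.283415
  6  |  dp/dt·Δt = +0.000532  |  p_6 = 0.283947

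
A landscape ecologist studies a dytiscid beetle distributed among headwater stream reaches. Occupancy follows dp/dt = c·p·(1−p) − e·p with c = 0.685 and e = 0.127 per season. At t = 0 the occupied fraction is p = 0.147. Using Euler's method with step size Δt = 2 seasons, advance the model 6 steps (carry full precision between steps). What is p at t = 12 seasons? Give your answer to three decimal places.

0.815

Update rule: p ← p + [c·p·(1−p) − e·p]·Δt with Δt = 2.
step 1: Δp = +0.13445, p = 0.28145
step 2: Δp = +0.20557, p = 0.48702
step 3: Δp = +0.21857, p = 0.70559
step 4: Δp = +0.10538, p = 0.81096
step 5: Δp = +0.00404, p = 0.81500
step 6: Δp = -0.00045, p = 0.81455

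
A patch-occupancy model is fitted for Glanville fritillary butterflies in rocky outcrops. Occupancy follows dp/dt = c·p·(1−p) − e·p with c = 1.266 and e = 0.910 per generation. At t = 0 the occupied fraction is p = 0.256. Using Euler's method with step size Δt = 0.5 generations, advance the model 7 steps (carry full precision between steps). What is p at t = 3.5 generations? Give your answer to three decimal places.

0.274

Update rule: p ← p + [c·p·(1−p) − e·p]·Δt with Δt = 0.5.
  1  |  dp/dt·Δt = +0.004084  |  p_1 = 0.260084
  2  |  dp/dt·Δt = +0.003477  |  p_2 = 0.263560
  3  |  dp/dt·Δt = +0.002943  |  p_3 = 0.266503
  4  |  dp/dt·Δt = +0.002479  |  p_4 = 0.268983
  5  |  dp/dt·Δt = +0.002080  |  p_5 = 0.271063
  6  |  dp/dt·Δt = +0.001739  |  p_6 = 0.272802
  7  |  dp/dt·Δt = +0.001450  |  p_7 = 0.274253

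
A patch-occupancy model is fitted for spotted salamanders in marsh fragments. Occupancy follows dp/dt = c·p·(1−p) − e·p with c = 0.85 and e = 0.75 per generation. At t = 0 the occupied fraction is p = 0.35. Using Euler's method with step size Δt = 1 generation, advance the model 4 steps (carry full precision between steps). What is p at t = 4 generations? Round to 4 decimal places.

0.1982

Update rule: p ← p + [c·p·(1−p) − e·p]·Δt with Δt = 1.
p: 0.35000 → 0.28087  (Δp = -0.06912)
p: 0.28087 → 0.24191  (Δp = -0.03897)
p: 0.24191 → 0.21636  (Δp = -0.02555)
p: 0.21636 → 0.19820  (Δp = -0.01815)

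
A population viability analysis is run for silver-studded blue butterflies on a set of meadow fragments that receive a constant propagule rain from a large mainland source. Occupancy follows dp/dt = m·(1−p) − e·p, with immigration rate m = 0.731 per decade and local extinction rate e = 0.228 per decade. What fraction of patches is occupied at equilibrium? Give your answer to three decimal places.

0.762

Setting dp/dt = 0: m − m·p* = e·p*, so m = (m+e)·p*.
p* = m/(m+e) = 0.731/(0.731+0.228) = 0.731/0.9590 = 0.7623.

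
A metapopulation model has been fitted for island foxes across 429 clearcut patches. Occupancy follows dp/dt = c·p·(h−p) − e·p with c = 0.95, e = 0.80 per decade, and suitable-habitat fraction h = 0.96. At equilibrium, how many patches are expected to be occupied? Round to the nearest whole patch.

p* = h − e/c = 0.96 − 0.8421 = 0.1179.
Expected occupied patches = N × p* = 429 × 0.1179 = 50.58 ≈ 51.

51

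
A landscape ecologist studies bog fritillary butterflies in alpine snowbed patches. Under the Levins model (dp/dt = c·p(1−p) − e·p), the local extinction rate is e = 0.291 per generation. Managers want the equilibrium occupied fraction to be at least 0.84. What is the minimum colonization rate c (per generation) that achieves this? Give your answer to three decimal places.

1.819

p* = 1 − e/c ≥ 0.84 requires e/c ≤ 0.1600, i.e. c ≥ e/0.1600.
c_min = 0.291/0.1600 = 1.8187.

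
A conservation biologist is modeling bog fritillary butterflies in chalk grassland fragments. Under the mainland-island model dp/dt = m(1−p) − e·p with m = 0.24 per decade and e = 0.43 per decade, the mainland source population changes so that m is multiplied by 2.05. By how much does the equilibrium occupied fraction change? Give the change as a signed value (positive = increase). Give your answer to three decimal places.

0.175

Before: p* = 0.24/(0.24+0.43) = 0.3582.
After: m = 0.492, e = 0.43; p* = 0.492/0.9220 = 0.5336.
Δp* = 0.5336 − 0.3582 = +0.1754.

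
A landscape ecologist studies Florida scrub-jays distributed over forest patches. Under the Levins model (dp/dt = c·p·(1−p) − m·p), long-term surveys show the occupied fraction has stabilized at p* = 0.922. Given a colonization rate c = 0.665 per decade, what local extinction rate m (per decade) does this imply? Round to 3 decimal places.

0.052

At equilibrium c(1−p*) = m.
m = 0.665 × (1 − 0.922) = 0.665 × 0.0780 = 0.0519.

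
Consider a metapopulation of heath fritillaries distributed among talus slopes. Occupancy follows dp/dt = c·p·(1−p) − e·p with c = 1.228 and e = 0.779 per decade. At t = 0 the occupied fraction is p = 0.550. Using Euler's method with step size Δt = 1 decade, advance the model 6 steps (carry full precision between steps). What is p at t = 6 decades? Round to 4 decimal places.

0.3680

Update rule: p ← p + [c·p·(1−p) − e·p]·Δt with Δt = 1.
t = 1: p = 0.55000 + (-0.12452) = 0.42548
t = 2: p = 0.42548 + (-0.03127) = 0.39421
t = 3: p = 0.39421 + (-0.01383) = 0.38038
t = 4: p = 0.38038 + (-0.00689) = 0.37349
t = 5: p = 0.37349 + (-0.00360) = 0.36989
t = 6: p = 0.36989 + (-0.00193) = 0.36796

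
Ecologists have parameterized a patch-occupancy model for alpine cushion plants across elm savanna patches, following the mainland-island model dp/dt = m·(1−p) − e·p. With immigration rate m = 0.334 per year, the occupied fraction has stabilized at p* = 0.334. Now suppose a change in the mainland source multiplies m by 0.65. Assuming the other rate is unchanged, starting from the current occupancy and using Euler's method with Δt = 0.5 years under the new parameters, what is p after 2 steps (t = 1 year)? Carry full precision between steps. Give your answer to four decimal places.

Balance m(1−p*) = e·p* gives e = m(1−p*)/p* = 0.334×0.66600/0.33400 = 0.66600.
Starting from p₀ = 0.33400; update p ← p + (dp/dt)·Δt with the new parameters.
t = 0.5: p = 0.33400 + (-0.03893) = 0.29507
t = 1: p = 0.29507 + (-0.02174) = 0.27333

0.2733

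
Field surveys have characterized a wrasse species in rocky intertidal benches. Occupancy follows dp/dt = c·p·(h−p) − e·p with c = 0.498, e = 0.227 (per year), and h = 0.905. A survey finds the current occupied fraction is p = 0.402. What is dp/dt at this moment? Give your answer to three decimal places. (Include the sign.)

Colonization term: c·p·(h−p) = 0.498×0.402×0.5030 = 0.10070.
Extinction term: e·p = 0.09125.
dp/dt = 0.10070 − 0.09125 = 0.00944.

0.009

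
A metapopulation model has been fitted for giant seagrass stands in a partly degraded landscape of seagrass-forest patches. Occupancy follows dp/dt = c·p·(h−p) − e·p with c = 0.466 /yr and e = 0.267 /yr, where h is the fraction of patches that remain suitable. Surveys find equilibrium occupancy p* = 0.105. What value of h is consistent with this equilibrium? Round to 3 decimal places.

0.678

At equilibrium c(h−p*) = e, so h = p* + e/c.
h = 0.105 + 0.267/0.466 = 0.105 + 0.5730 = 0.6780.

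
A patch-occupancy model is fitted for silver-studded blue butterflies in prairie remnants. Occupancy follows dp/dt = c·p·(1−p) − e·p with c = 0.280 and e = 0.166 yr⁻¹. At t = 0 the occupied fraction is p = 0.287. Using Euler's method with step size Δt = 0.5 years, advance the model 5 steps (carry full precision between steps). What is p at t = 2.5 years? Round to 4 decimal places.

0.3099

Update rule: p ← p + [c·p·(1−p) − e·p]·Δt with Δt = 0.5.
t = 0.5: p = 0.28700 + (+0.00483) = 0.29183
t = 1: p = 0.29183 + (+0.00471) = 0.29654
t = 1.5: p = 0.29654 + (+0.00459) = 0.30113
t = 2: p = 0.30113 + (+0.00447) = 0.30560
t = 2.5: p = 0.30560 + (+0.00434) = 0.30994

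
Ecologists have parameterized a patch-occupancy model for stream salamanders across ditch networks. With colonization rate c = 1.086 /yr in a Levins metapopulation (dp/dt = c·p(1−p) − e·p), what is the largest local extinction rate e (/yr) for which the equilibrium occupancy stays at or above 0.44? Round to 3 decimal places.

1 − e/c ≥ 0.44 ⇒ e ≤ c(1 − 0.44) = 1.086 × 0.5600.
e_max = 0.6082.

0.608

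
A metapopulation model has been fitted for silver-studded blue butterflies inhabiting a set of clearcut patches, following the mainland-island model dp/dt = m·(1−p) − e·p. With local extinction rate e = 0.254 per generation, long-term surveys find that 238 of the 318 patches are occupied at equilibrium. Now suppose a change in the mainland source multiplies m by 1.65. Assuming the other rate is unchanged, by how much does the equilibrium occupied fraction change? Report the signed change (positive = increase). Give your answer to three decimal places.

0.082

Observed p* = 238/318 = 0.74843.
Balance m(1−p*) = e·p* gives m = e·p*/(1−p*) = 0.254×0.74843/0.25157 = 0.75566.
New p* = m/(m+e) = 1.24684/(1.24684+0.25400) = 0.83076.
Δp* = 0.83076 − 0.74843 = +0.08233.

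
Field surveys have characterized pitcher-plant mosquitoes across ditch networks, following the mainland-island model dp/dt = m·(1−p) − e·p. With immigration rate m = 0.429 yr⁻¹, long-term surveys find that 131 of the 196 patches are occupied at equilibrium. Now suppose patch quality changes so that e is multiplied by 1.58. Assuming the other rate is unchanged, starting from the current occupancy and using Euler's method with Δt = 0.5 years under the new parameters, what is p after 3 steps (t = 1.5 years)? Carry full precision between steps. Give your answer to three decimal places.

Observed p* = 131/196 = 0.66837.
Balance m(1−p*) = e·p* gives e = m(1−p*)/p* = 0.429×0.33163/0.66837 = 0.21286.
Starting from p₀ = 0.66837; update p ← p + (dp/dt)·Δt with the new parameters.
  1  |  dp/dt·Δt = -0.041258  |  p_1 = 0.627109
  2  |  dp/dt·Δt = -0.025470  |  p_2 = 0.601639
  3  |  dp/dt·Δt = -0.015724  |  p_3 = 0.585915

0.586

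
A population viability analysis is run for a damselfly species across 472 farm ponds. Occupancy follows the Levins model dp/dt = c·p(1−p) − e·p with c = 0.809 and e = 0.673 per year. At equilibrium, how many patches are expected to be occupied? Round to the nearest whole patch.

p* = 1 − e/c = 1 − 0.673/0.809 = 0.1681.
Expected occupied patches = N × p* = 472 × 0.1681 = 79.35 ≈ 79.

79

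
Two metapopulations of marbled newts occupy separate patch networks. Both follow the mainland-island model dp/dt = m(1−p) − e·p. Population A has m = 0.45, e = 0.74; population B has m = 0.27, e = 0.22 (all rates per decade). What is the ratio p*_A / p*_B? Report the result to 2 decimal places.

A: p*_A = m/(m+e) = 0.45/1.1900 = 0.3782.
B: p*_B = 0.27/0.4900 = 0.5510.
p*_A / p*_B = 0.3782/0.5510 = 0.6863.

0.69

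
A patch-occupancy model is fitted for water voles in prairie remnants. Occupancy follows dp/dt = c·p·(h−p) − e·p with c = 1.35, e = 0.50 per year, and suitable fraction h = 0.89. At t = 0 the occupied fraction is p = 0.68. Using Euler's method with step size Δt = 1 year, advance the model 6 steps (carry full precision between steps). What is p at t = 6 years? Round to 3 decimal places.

0.520

Update rule: p ← p + [c·p·(h−p) − e·p]·Δt with Δt = 1.
  1  |  dp/dt·Δt = -0.147220  |  p_1 = 0.532780
  2  |  dp/dt·Δt = -0.009458  |  p_2 = 0.523322
  3  |  dp/dt·Δt = -0.002608  |  p_3 = 0.520713
  4  |  dp/dt·Δt = -0.000762  |  p_4 = 0.519952
  5  |  dp/dt·Δt = -0.000226  |  p_5 = 0.519726
  6  |  dp/dt·Δt = -0.000067  |  p_6 = 0.519658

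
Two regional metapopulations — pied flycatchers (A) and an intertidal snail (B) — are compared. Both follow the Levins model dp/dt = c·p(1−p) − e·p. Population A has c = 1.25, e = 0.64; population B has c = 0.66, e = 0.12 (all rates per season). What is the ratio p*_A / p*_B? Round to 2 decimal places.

0.60

A: p*_A = 1 − 0.64/1.25 = 0.4880.
B: p*_B = 1 − 0.12/0.66 = 0.8182.
p*_A / p*_B = 0.4880/0.8182 = 0.5964.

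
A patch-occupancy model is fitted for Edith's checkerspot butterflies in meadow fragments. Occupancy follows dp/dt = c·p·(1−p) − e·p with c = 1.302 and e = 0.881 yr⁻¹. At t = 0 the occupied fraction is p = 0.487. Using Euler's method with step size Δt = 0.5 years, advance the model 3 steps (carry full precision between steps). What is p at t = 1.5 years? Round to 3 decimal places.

0.382

Update rule: p ← p + [c·p·(1−p) − e·p]·Δt with Δt = 0.5.
  1  |  dp/dt·Δt = -0.051884  |  p_1 = 0.435116
  2  |  dp/dt·Δt = -0.031659  |  p_2 = 0.403457
  3  |  dp/dt·Δt = -0.021041  |  p_3 = 0.382417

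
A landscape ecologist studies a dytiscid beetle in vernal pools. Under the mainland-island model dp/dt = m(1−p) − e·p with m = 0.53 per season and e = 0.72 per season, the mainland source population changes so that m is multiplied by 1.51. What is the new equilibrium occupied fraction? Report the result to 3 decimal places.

Before: p* = 0.53/(0.53+0.72) = 0.4240.
After: m = 0.8003, e = 0.72; p* = 0.8003/1.5203 = 0.5264.

0.526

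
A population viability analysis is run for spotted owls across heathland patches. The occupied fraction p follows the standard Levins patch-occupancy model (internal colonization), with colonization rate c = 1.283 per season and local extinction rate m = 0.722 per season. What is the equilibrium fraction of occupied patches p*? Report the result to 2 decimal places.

At equilibrium, colonization balances extinction: c·p*·(1−p*) = m·p*.
So p* = 1 − m/c = 1 − 0.722/1.283 = 1 − 0.5627 = 0.4373.

0.44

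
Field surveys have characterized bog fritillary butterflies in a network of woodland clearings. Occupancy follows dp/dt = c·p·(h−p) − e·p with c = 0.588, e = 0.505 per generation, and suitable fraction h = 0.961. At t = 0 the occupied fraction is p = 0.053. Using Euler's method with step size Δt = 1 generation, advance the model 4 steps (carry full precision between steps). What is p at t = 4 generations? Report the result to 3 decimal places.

Update rule: p ← p + [c·p·(h−p) − e·p]·Δt with Δt = 1.
step 1: Δp = +0.00153, p = 0.05453
step 2: Δp = +0.00153, p = 0.05606
step 3: Δp = +0.00152, p = 0.05758
step 4: Δp = +0.00151, p = 0.05909

0.059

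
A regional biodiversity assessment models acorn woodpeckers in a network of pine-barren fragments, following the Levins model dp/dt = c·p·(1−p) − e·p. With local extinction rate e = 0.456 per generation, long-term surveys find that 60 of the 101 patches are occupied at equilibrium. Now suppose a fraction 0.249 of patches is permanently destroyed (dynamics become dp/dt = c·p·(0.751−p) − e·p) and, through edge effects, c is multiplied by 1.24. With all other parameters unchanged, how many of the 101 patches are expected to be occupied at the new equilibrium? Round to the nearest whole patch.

Observed p* = 60/101 = 0.59406.
Balance c(1−p*) = e gives c = e/(1 − 0.59406) = 0.456/0.40594 = 1.12332.
New p* = 0.751 − e/c = 0.751 − 0.45600/1.39292 = 0.42363.
Expected occupied = 101 × 0.42363 = 42.79 ≈ 43.

43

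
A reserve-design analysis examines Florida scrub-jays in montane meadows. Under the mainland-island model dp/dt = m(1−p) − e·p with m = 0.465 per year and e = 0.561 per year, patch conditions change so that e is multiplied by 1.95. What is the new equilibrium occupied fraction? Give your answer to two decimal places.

Before: p* = 0.465/(0.465+0.561) = 0.4532.
After: m = 0.465, e = 1.09395; p* = 0.465/1.5590 = 0.2983.

0.30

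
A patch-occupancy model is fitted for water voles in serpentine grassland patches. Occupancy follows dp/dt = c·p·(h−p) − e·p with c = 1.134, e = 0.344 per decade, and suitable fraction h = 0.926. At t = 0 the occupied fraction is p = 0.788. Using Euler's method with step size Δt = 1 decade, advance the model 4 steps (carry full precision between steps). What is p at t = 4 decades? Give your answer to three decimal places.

Update rule: p ← p + [c·p·(h−p) − e·p]·Δt with Δt = 1.
p: 0.78800 → 0.64024  (Δp = -0.14776)
p: 0.64024 → 0.62747  (Δp = -0.01277)
p: 0.62747 → 0.62404  (Δp = -0.00343)
p: 0.62404 → 0.62306  (Δp = -0.00098)

0.623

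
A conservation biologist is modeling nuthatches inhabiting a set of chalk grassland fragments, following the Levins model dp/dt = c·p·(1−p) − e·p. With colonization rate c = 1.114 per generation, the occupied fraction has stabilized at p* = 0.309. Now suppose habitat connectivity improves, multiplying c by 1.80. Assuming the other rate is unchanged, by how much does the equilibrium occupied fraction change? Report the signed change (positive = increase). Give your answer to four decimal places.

0.3071

Balance c(1−p*) = e gives e = 1.114×(1 − 0.30900) = 0.76977.
New p* = 1 − e/c = 1 − 0.76977/2.00520 = 0.61611.
Δp* = 0.61611 − 0.30900 = +0.30711.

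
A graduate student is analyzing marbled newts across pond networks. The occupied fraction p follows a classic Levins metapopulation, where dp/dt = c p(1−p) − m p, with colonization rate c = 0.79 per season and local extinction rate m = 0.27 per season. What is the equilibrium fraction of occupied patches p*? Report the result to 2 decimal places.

0.66

Setting dp/dt = 0 and dividing through by p* gives c·(1−p*) = m.
So p* = 1 − m/c = 1 − 0.27/0.79 = 1 − 0.3418 = 0.6582.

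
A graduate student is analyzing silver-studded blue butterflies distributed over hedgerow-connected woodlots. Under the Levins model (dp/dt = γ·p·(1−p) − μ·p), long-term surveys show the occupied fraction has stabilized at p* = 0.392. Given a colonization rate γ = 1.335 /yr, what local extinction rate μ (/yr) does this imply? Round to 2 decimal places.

At equilibrium γ(1−p*) = μ.
μ = 1.335 × (1 − 0.392) = 1.335 × 0.6080 = 0.8117.

0.81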